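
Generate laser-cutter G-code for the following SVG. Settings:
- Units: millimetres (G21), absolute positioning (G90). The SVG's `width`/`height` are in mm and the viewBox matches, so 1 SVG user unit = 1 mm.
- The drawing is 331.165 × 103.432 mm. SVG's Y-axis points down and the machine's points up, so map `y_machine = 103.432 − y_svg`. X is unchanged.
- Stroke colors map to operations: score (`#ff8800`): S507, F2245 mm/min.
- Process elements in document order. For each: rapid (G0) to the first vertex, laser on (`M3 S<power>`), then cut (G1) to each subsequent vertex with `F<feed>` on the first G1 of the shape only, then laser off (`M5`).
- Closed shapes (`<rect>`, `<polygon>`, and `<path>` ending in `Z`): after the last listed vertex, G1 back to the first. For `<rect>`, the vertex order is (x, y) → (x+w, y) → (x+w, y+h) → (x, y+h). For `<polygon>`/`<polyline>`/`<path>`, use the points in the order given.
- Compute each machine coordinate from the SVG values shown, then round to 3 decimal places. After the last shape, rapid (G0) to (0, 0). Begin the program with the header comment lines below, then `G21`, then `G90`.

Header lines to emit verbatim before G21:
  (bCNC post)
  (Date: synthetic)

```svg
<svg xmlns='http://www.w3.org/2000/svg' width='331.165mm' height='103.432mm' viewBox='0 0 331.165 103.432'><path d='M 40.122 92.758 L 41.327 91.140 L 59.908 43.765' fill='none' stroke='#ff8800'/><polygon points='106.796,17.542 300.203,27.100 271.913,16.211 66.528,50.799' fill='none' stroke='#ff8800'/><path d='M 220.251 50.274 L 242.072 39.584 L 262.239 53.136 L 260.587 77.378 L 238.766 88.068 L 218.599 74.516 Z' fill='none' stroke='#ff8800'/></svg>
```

(bCNC post)
(Date: synthetic)
G21
G90
G0 X40.122 Y10.674
M3 S507
G1 X41.327 Y12.292 F2245
G1 X59.908 Y59.667
M5
G0 X106.796 Y85.890
M3 S507
G1 X300.203 Y76.332 F2245
G1 X271.913 Y87.221
G1 X66.528 Y52.633
G1 X106.796 Y85.890
M5
G0 X220.251 Y53.158
M3 S507
G1 X242.072 Y63.848 F2245
G1 X262.239 Y50.296
G1 X260.587 Y26.054
G1 X238.766 Y15.364
G1 X218.599 Y28.916
G1 X220.251 Y53.158
M5
G0 X0.000 Y0.000

1 u = 1 mm; y_m = 103.432 − y.

[1] `<path>` open polyline, #ff8800→score S507 F2245: (40.122,10.674) → (41.327,12.292) → (59.908,59.667)

[2] `<polygon>` closed polygon, #ff8800→score S507 F2245: (106.796,85.890) → (300.203,76.332) → (271.913,87.221) → (66.528,52.633) → (106.796,85.890) (closed)

[3] `<path>` regular polygon, #ff8800→score S507 F2245: (220.251,53.158) → (242.072,63.848) → (262.239,50.296) → (260.587,26.054) → (238.766,15.364) → (218.599,28.916) → (220.251,53.158) (closed)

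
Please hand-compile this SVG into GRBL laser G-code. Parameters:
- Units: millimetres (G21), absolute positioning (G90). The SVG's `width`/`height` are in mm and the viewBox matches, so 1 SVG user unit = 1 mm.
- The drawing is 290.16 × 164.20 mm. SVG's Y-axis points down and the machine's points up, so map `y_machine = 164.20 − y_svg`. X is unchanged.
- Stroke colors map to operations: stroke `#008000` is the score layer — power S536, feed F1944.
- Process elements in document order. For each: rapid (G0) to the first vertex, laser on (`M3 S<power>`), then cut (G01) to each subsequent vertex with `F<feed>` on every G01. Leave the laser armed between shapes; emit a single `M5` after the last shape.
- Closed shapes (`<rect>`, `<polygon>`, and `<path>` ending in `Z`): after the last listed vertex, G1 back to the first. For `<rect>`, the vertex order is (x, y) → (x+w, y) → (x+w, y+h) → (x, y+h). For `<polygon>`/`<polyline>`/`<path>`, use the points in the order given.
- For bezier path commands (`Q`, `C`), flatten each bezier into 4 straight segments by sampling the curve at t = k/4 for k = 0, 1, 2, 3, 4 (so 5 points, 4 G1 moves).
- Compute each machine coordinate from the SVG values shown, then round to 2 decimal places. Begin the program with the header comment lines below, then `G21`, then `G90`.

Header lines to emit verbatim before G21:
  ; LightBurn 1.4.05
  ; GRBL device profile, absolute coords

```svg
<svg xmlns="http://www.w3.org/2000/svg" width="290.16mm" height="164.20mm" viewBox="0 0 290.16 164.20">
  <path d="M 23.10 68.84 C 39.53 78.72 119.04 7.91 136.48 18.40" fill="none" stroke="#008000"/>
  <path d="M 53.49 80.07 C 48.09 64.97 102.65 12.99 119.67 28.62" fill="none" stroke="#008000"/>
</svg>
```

1 u = 1 mm; y_m = 164.20 − y.

[1] `<path>` cubic bezier, #008000→score S536 F1944: (23.10,95.36) → (45.29,100.55) → (79.41,120.81) → (113.72,140.95) → (136.48,145.80)

[2] `<path>` cubic bezier, #008000→score S536 F1944: (53.49,84.13) → (59.16,100.74) → (78.17,121.38) → (101.39,136.26) → (119.67,135.58)

; LightBurn 1.4.05
; GRBL device profile, absolute coords
G21
G90
G0 X23.10 Y95.36
M3 S536
G01 X45.29 Y100.55 F1944
G01 X79.41 Y120.81 F1944
G01 X113.72 Y140.95 F1944
G01 X136.48 Y145.80 F1944
G0 X53.49 Y84.13
M3 S536
G01 X59.16 Y100.74 F1944
G01 X78.17 Y121.38 F1944
G01 X101.39 Y136.26 F1944
G01 X119.67 Y135.58 F1944
M5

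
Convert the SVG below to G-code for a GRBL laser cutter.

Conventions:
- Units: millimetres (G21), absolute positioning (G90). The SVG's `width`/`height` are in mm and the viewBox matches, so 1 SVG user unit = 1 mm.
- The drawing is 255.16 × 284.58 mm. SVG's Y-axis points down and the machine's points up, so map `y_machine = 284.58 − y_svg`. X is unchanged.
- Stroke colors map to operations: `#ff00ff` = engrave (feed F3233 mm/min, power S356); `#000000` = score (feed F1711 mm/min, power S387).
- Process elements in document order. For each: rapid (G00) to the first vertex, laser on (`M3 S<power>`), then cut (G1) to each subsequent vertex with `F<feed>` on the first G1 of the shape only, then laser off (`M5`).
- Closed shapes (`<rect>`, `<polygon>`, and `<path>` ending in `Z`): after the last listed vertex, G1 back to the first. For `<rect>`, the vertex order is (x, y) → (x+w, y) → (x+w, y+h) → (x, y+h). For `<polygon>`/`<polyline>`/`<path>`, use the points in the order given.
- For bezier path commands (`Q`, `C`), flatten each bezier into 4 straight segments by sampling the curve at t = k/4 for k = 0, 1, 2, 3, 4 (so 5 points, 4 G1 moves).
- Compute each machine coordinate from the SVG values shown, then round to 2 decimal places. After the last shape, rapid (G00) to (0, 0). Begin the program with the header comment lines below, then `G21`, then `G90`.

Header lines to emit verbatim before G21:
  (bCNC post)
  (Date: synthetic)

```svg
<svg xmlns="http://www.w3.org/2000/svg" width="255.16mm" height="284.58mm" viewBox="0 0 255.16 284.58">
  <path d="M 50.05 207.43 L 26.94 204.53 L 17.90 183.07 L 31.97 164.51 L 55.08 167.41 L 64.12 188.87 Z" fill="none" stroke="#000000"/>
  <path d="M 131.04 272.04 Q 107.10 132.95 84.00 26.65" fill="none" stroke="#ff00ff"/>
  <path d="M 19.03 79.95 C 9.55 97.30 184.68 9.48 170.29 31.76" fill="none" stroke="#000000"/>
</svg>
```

(bCNC post)
(Date: synthetic)
G21
G90
G00 X50.05 Y77.15
M3 S387
G1 X26.94 Y80.05 F1711
G1 X17.90 Y101.51
G1 X31.97 Y120.07
G1 X55.08 Y117.17
G1 X64.12 Y95.71
G1 X50.05 Y77.15
M5
G00 X131.04 Y12.54
M3 S356
G1 X119.12 Y80.04 F3233
G1 X107.31 Y143.43
G1 X95.60 Y202.73
G1 X84.00 Y257.93
M5
G00 X19.03 Y204.63
M3 S387
G1 X40.69 Y207.97 F1711
G1 X96.50 Y230.57
G1 X151.39 Y252.25
G1 X170.29 Y252.82
M5
G00 X0.00 Y0.00

viewBox `0 0 255.16 284.58` with mm width/height → 1 unit = 1 mm. Flip: y_m = 284.58 − y_svg.

**Shape 1** — `<path>` regular polygon, stroke `#000000` → score (S387, F1711). Machine vertices: (50.05,77.15) → (26.94,80.05) → (17.90,101.51) → (31.97,120.07) → (55.08,117.17) → (64.12,95.71) → (50.05,77.15). Closed: final G1 returns to the first vertex.

**Shape 2** — `<path>` quadratic bezier, stroke `#ff00ff` → engrave (S356, F3233). Control points (SVG): P0=(131.04,272.04), P1=(107.10,132.95), P2=(84.00,26.65); sampled at t=k/4. Machine vertices: (131.04,12.54) → (119.12,80.04) → (107.31,143.43) → (95.60,202.73) → (84.00,257.93). Open path.

**Shape 3** — `<path>` cubic bezier, stroke `#000000` → score (S387, F1711). Control points (SVG): P0=(19.03,79.95), P1=(9.55,97.30), P2=(184.68,9.48), P3=(170.29,31.76); sampled at t=k/4. Machine vertices: (19.03,204.63) → (40.69,207.97) → (96.50,230.57) → (151.39,252.25) → (170.29,252.82). Open path.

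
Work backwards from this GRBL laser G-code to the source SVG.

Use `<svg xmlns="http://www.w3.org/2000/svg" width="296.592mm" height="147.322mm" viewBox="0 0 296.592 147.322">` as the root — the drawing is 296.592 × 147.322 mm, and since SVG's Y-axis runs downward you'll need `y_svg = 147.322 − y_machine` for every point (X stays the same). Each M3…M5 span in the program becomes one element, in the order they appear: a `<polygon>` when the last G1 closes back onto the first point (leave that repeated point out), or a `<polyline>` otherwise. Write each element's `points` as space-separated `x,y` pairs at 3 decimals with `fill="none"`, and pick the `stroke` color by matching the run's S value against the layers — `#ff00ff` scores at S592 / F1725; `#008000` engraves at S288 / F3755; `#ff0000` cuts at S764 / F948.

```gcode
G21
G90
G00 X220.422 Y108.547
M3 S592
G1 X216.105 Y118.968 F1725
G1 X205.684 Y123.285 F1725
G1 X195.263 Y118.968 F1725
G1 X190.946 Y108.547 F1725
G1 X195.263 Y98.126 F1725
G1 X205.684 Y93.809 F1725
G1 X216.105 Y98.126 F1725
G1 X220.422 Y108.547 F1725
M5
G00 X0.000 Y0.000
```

Machine Y-up, SVG Y-down with viewBox height 147.322, so y_svg = 147.322 − y_machine; X carries over. Every run uses S592, so all elements get stroke `#ff00ff` (score).

Run 1: The run returns to its start, so emit a `<polygon>` with points (Y-flipped): 220.422,38.775 216.105,28.354 205.684,24.037 195.263,28.354 190.946,38.775 195.263,49.196 205.684,53.513 216.105,49.196.

<svg xmlns="http://www.w3.org/2000/svg" width="296.592mm" height="147.322mm" viewBox="0 0 296.592 147.322">
  <polygon points="220.422,38.775 216.105,28.354 205.684,24.037 195.263,28.354 190.946,38.775 195.263,49.196 205.684,53.513 216.105,49.196" fill="none" stroke="#ff00ff"/>
</svg>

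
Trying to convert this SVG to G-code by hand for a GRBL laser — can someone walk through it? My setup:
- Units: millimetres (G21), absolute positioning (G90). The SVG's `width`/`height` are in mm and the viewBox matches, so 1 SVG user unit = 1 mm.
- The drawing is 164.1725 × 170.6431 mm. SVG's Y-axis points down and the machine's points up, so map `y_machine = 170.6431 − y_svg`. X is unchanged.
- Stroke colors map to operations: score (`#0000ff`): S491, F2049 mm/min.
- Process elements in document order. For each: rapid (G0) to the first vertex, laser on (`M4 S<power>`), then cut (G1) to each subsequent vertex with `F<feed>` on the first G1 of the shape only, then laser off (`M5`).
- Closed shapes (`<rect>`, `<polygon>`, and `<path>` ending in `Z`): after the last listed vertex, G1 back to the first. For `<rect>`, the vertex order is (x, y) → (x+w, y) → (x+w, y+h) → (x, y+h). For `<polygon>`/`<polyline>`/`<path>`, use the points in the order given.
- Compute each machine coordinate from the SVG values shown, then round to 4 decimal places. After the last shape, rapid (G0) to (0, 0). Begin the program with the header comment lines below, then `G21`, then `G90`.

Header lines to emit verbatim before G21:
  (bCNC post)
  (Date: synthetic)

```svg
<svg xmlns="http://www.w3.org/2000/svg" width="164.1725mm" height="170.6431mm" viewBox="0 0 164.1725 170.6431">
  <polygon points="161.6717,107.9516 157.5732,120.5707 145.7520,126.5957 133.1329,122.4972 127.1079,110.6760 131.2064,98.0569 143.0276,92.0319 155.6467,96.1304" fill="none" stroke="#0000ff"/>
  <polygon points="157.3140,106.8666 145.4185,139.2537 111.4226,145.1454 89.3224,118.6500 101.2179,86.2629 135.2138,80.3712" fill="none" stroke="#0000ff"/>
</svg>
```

Since the viewBox matches the mm dimensions, user units are millimetres directly. The only transform is the Y-flip y_m = 170.6431 − y_svg.

Shape 1 is a regular polygon drawn with `<polygon>`. Its stroke #0000ff means score at S491, F2049. After flipping Y the toolpath is (161.6717,62.6915) → (157.5732,50.0724) → (145.7520,44.0474) → (133.1329,48.1459) → (127.1079,59.9671) → (131.2064,72.5862) → (143.0276,78.6112) → (155.6467,74.5127) → (161.6717,62.6915), returning to the start.

Shape 2 is a regular polygon drawn with `<polygon>`. Its stroke #0000ff means score at S491, F2049. After flipping Y the toolpath is (157.3140,63.7765) → (145.4185,31.3894) → (111.4226,25.4977) → (89.3224,51.9931) → (101.2179,84.3802) → (135.2138,90.2719) → (157.3140,63.7765), returning to the start.

(bCNC post)
(Date: synthetic)
G21
G90
G0 X161.6717 Y62.6915
M4 S491
G1 X157.5732 Y50.0724 F2049
G1 X145.7520 Y44.0474
G1 X133.1329 Y48.1459
G1 X127.1079 Y59.9671
G1 X131.2064 Y72.5862
G1 X143.0276 Y78.6112
G1 X155.6467 Y74.5127
G1 X161.6717 Y62.6915
M5
G0 X157.3140 Y63.7765
M4 S491
G1 X145.4185 Y31.3894 F2049
G1 X111.4226 Y25.4977
G1 X89.3224 Y51.9931
G1 X101.2179 Y84.3802
G1 X135.2138 Y90.2719
G1 X157.3140 Y63.7765
M5
G0 X0.0000 Y0.0000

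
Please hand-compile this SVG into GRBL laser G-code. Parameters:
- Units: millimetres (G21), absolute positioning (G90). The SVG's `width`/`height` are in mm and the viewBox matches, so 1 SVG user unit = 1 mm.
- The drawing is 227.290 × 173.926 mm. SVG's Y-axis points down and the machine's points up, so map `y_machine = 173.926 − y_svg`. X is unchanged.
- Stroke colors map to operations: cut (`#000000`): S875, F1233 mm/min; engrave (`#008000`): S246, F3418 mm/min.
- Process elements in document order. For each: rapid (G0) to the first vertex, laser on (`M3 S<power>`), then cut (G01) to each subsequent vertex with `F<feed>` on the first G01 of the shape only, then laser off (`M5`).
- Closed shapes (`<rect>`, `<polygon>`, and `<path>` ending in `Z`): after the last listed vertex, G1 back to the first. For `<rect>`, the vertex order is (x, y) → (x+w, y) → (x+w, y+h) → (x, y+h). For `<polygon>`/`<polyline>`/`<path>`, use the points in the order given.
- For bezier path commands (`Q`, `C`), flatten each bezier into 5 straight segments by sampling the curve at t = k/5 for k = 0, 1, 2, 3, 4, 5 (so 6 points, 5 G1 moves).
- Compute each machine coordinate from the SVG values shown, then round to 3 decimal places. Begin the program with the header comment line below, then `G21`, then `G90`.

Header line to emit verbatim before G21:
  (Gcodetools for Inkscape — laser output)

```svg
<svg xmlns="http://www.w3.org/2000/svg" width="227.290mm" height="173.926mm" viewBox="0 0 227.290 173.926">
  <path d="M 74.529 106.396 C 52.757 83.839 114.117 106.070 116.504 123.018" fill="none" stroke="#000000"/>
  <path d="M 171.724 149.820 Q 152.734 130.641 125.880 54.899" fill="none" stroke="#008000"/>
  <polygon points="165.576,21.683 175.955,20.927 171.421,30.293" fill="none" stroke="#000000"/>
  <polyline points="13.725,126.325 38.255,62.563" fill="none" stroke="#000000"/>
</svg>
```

Since the viewBox matches the mm dimensions, user units are millimetres directly. The only transform is the Y-flip y_m = 173.926 − y_svg.

Shape 1 is a cubic bezier drawn with `<path>`. Its stroke #000000 means cut at S875, F1233. After flipping Y the toolpath is (74.529,67.530) → (70.305,76.090) → (79.211,76.305) → (94.427,70.577) → (109.132,61.310) → (116.504,50.908).

Shape 2 is a quadratic bezier drawn with `<path>`. Its stroke #008000 means engrave at S246, F3418. After flipping Y the toolpath is (171.724,24.106) → (163.813,34.040) → (155.274,48.499) → (146.105,67.483) → (136.307,90.993) → (125.880,119.027).

Shape 3 is a regular polygon drawn with `<polygon>`. Its stroke #000000 means cut at S875, F1233. After flipping Y the toolpath is (165.576,152.243) → (175.955,152.999) → (171.421,143.633) → (165.576,152.243), returning to the start.

Shape 4 is a line segment drawn with `<polyline>`. Its stroke #000000 means cut at S875, F1233. After flipping Y the toolpath is (13.725,47.601) → (38.255,111.363).

(Gcodetools for Inkscape — laser output)
G21
G90
G0 X74.529 Y67.530
M3 S875
G01 X70.305 Y76.090 F1233
G01 X79.211 Y76.305
G01 X94.427 Y70.577
G01 X109.132 Y61.310
G01 X116.504 Y50.908
M5
G0 X171.724 Y24.106
M3 S246
G01 X163.813 Y34.040 F3418
G01 X155.274 Y48.499
G01 X146.105 Y67.483
G01 X136.307 Y90.993
G01 X125.880 Y119.027
M5
G0 X165.576 Y152.243
M3 S875
G01 X175.955 Y152.999 F1233
G01 X171.421 Y143.633
G01 X165.576 Y152.243
M5
G0 X13.725 Y47.601
M3 S875
G01 X38.255 Y111.363 F1233
M5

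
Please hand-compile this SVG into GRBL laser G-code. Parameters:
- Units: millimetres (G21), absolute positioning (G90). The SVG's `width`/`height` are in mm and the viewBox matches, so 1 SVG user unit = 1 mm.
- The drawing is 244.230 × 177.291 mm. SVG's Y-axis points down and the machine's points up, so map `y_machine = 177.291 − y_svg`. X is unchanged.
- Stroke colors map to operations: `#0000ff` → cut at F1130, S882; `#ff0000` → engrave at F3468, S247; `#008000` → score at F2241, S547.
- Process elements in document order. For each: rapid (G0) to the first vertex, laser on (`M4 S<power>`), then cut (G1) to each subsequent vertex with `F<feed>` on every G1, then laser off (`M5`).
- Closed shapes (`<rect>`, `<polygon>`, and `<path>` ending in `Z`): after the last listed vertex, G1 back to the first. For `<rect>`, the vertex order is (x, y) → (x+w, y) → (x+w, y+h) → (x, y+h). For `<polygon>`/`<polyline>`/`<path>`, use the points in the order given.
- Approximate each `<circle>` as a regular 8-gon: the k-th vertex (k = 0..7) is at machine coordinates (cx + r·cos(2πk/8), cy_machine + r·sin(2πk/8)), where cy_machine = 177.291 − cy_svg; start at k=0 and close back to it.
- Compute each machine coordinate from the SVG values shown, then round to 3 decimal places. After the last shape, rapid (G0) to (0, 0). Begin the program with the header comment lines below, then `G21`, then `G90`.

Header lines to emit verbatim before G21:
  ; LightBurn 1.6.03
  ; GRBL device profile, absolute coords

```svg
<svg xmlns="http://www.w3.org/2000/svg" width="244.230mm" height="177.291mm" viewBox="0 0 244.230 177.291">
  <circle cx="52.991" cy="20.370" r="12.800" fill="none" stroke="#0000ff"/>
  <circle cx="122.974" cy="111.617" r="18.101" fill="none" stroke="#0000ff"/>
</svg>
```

; LightBurn 1.6.03
; GRBL device profile, absolute coords
G21
G90
G0 X65.791 Y156.921
M4 S882
G1 X62.042 Y165.972 F1130
G1 X52.991 Y169.721 F1130
G1 X43.940 Y165.972 F1130
G1 X40.191 Y156.921 F1130
G1 X43.940 Y147.870 F1130
G1 X52.991 Y144.121 F1130
G1 X62.042 Y147.870 F1130
G1 X65.791 Y156.921 F1130
M5
G0 X141.075 Y65.674
M4 S882
G1 X135.773 Y78.473 F1130
G1 X122.974 Y83.775 F1130
G1 X110.175 Y78.473 F1130
G1 X104.873 Y65.674 F1130
G1 X110.175 Y52.875 F1130
G1 X122.974 Y47.573 F1130
G1 X135.773 Y52.875 F1130
G1 X141.075 Y65.674 F1130
M5
G0 X0.000 Y0.000

1 u = 1 mm; y_m = 177.291 − y.

[1] `<circle>` circle, #0000ff→cut S882 F1130: (65.791,156.921) → (62.042,165.972) → (52.991,169.721) → (43.940,165.972) → (40.191,156.921) → (43.940,147.870) → (52.991,144.121) → (62.042,147.870) → (65.791,156.921) (closed)

[2] `<circle>` circle, #0000ff→cut S882 F1130: (141.075,65.674) → (135.773,78.473) → (122.974,83.775) → (110.175,78.473) → (104.873,65.674) → (110.175,52.875) → (122.974,47.573) → (135.773,52.875) → (141.075,65.674) (closed)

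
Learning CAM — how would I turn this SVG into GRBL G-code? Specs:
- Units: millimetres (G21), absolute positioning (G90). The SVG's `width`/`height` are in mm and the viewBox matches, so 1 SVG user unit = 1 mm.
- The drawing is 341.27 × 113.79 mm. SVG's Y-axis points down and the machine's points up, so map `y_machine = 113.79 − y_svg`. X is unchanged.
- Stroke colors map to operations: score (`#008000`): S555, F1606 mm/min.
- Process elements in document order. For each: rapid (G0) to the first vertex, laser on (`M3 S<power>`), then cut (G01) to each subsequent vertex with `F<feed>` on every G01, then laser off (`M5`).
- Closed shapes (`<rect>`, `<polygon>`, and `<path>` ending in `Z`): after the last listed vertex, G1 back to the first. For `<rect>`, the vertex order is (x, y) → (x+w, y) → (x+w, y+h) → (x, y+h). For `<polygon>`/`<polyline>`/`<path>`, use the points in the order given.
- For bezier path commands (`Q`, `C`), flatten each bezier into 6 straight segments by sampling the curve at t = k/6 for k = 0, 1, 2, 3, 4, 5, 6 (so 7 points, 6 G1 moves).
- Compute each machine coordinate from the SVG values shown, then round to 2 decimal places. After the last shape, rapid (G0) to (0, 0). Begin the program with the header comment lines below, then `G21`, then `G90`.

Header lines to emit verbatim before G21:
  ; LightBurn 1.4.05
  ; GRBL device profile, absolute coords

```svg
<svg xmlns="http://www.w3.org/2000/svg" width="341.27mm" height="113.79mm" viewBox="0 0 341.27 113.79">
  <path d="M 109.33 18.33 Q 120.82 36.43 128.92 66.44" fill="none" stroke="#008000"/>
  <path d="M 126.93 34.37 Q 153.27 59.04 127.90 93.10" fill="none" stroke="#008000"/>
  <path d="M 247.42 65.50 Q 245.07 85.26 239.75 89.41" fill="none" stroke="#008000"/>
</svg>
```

; LightBurn 1.4.05
; GRBL device profile, absolute coords
G21
G90
G0 X109.33 Y95.46
M3 S555
G01 X113.07 Y89.10 F1606
G01 X116.61 Y82.07 F1606
G01 X119.97 Y74.38 F1606
G01 X123.14 Y66.03 F1606
G01 X126.13 Y57.02 F1606
G01 X128.92 Y47.35 F1606
M5
G0 X126.93 Y79.42
M3 S555
G01 X134.27 Y70.94 F1606
G01 X138.74 Y61.93 F1606
G01 X140.34 Y52.40 F1606
G01 X139.07 Y42.35 F1606
G01 X134.92 Y31.78 F1606
G01 X127.90 Y20.69 F1606
M5
G0 X247.42 Y48.29
M3 S555
G01 X246.55 Y42.14 F1606
G01 X245.52 Y36.85 F1606
G01 X244.33 Y32.43 F1606
G01 X242.97 Y28.88 F1606
G01 X241.44 Y26.20 F1606
G01 X239.75 Y24.38 F1606
M5
G0 X0.00 Y0.00

viewBox `0 0 341.27 113.79` with mm width/height → 1 unit = 1 mm. Flip: y_m = 113.79 − y_svg.

**Shape 1** — `<path>` quadratic bezier, stroke `#008000` → score (S555, F1606). Control points (SVG): P0=(109.33,18.33), P1=(120.82,36.43), P2=(128.92,66.44); sampled at t=k/6. Machine vertices: (109.33,95.46) → (113.07,89.10) → (116.61,82.07) → (119.97,74.38) → (123.14,66.03) → (126.13,57.02) → (128.92,47.35). Open path.

**Shape 2** — `<path>` quadratic bezier, stroke `#008000` → score (S555, F1606). Control points (SVG): P0=(126.93,34.37), P1=(153.27,59.04), P2=(127.90,93.10); sampled at t=k/6. Machine vertices: (126.93,79.42) → (134.27,70.94) → (138.74,61.93) → (140.34,52.40) → (139.07,42.35) → (134.92,31.78) → (127.90,20.69). Open path.

**Shape 3** — `<path>` quadratic bezier, stroke `#008000` → score (S555, F1606). Control points (SVG): P0=(247.42,65.50), P1=(245.07,85.26), P2=(239.75,89.41); sampled at t=k/6. Machine vertices: (247.42,48.29) → (246.55,42.14) → (245.52,36.85) → (244.33,32.43) → (242.97,28.88) → (241.44,26.20) → (239.75,24.38). Open path.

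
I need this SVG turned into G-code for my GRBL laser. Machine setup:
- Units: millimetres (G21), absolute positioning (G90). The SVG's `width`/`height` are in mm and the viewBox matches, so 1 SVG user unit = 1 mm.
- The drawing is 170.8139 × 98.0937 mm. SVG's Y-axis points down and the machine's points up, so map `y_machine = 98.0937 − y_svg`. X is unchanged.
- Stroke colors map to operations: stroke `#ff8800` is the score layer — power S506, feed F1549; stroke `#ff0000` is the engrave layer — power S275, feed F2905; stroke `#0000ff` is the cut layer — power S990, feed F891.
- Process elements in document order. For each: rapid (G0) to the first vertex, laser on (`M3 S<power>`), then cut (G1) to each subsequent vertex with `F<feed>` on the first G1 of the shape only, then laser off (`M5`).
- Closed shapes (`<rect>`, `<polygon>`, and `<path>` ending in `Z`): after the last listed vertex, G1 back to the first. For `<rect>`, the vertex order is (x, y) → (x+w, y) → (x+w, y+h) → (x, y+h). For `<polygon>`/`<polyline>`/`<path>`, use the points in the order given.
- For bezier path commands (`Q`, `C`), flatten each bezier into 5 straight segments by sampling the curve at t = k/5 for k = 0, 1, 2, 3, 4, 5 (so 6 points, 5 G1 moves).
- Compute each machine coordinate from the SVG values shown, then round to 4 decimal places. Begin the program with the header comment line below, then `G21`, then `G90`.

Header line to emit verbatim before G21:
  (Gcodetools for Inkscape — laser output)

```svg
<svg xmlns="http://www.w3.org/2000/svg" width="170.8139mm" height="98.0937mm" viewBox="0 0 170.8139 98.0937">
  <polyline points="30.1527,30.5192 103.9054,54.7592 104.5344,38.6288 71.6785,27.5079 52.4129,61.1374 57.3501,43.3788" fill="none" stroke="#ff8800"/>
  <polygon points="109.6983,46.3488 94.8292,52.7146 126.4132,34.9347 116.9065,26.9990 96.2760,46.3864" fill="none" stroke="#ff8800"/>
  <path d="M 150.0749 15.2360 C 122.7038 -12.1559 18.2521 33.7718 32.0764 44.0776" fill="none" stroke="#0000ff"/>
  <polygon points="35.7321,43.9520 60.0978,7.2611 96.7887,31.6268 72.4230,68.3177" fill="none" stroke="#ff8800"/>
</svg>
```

(Gcodetools for Inkscape — laser output)
G21
G90
G0 X30.1527 Y67.5745
M3 S506
G1 X103.9054 Y43.3345 F1549
G1 X104.5344 Y59.4649
G1 X71.6785 Y70.5858
G1 X52.4129 Y36.9563
G1 X57.3501 Y54.7149
M5
G0 X109.6983 Y51.7449
M3 S506
G1 X94.8292 Y45.3791 F1549
G1 X126.4132 Y63.1590
G1 X116.9065 Y71.0947
G1 X96.2760 Y51.7073
G1 X109.6983 Y51.7449
M5
G0 X150.0749 Y82.8577
M3 S990
G1 X125.9654 Y91.3660 F891
G1 X92.7337 Y87.5068
G1 X59.7569 Y76.5093
G1 X36.4121 Y63.6027
G1 X32.0764 Y54.0161
M5
G0 X35.7321 Y54.1417
M3 S506
G1 X60.0978 Y90.8326 F1549
G1 X96.7887 Y66.4669
G1 X72.4230 Y29.7760
G1 X35.7321 Y54.1417
M5

Since the viewBox matches the mm dimensions, user units are millimetres directly. The only transform is the Y-flip y_m = 98.0937 − y_svg.

Shape 1 is a open polyline drawn with `<polyline>`. Its stroke #ff8800 means score at S506, F1549. After flipping Y the toolpath is (30.1527,67.5745) → (103.9054,43.3345) → (104.5344,59.4649) → (71.6785,70.5858) → (52.4129,36.9563) → (57.3501,54.7149).

Shape 2 is a closed polygon drawn with `<polygon>`. Its stroke #ff8800 means score at S506, F1549. After flipping Y the toolpath is (109.6983,51.7449) → (94.8292,45.3791) → (126.4132,63.1590) → (116.9065,71.0947) → (96.2760,51.7073) → (109.6983,51.7449), returning to the start.

Shape 3 is a cubic bezier drawn with `<path>`. Its stroke #0000ff means cut at S990, F891. After flipping Y the toolpath is (150.0749,82.8577) → (125.9654,91.3660) → (92.7337,87.5068) → (59.7569,76.5093) → (36.4121,63.6027) → (32.0764,54.0161).

Shape 4 is a regular polygon drawn with `<polygon>`. Its stroke #ff8800 means score at S506, F1549. After flipping Y the toolpath is (35.7321,54.1417) → (60.0978,90.8326) → (96.7887,66.4669) → (72.4230,29.7760) → (35.7321,54.1417), returning to the start.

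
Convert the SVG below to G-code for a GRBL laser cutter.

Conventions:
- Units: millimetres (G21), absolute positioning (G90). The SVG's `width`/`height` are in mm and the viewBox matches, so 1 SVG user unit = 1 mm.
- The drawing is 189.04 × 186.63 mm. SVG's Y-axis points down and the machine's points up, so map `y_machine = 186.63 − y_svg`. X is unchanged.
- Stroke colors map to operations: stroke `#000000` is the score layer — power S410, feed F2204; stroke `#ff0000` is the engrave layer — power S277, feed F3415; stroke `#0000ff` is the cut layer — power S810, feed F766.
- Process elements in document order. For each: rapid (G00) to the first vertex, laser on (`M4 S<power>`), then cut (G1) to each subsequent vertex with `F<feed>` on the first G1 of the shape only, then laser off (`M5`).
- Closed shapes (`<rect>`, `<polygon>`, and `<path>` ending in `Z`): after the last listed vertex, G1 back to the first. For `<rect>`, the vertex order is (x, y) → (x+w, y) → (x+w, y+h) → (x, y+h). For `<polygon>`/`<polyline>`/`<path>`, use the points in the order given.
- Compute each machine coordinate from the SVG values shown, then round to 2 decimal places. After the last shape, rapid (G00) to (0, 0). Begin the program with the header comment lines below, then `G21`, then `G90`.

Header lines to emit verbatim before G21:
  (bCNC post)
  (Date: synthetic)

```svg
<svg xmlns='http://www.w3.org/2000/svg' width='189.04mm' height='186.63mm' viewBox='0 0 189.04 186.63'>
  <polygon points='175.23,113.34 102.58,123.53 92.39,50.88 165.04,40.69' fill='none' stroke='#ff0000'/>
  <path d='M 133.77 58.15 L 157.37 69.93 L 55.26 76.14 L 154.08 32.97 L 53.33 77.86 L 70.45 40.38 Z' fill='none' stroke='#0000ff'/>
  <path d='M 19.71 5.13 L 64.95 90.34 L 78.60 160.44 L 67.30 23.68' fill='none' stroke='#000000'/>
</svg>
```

viewBox `0 0 189.04 186.63` with mm width/height → 1 unit = 1 mm. Flip: y_m = 186.63 − y_svg.

**Shape 1** — `<polygon>` regular polygon, stroke `#ff0000` → engrave (S277, F3415). Machine vertices: (175.23,73.29) → (102.58,63.10) → (92.39,135.75) → (165.04,145.94) → (175.23,73.29). Closed: final G1 returns to the first vertex.

**Shape 2** — `<path>` closed polygon, stroke `#0000ff` → cut (S810, F766). Machine vertices: (133.77,128.48) → (157.37,116.70) → (55.26,110.49) → (154.08,153.66) → (53.33,108.77) → (70.45,146.25) → (133.77,128.48). Closed: final G1 returns to the first vertex.

**Shape 3** — `<path>` open polyline, stroke `#000000` → score (S410, F2204). Machine vertices: (19.71,181.50) → (64.95,96.29) → (78.60,26.19) → (67.30,162.95). Open path.

(bCNC post)
(Date: synthetic)
G21
G90
G00 X175.23 Y73.29
M4 S277
G1 X102.58 Y63.10 F3415
G1 X92.39 Y135.75
G1 X165.04 Y145.94
G1 X175.23 Y73.29
M5
G00 X133.77 Y128.48
M4 S810
G1 X157.37 Y116.70 F766
G1 X55.26 Y110.49
G1 X154.08 Y153.66
G1 X53.33 Y108.77
G1 X70.45 Y146.25
G1 X133.77 Y128.48
M5
G00 X19.71 Y181.50
M4 S410
G1 X64.95 Y96.29 F2204
G1 X78.60 Y26.19
G1 X67.30 Y162.95
M5
G00 X0.00 Y0.00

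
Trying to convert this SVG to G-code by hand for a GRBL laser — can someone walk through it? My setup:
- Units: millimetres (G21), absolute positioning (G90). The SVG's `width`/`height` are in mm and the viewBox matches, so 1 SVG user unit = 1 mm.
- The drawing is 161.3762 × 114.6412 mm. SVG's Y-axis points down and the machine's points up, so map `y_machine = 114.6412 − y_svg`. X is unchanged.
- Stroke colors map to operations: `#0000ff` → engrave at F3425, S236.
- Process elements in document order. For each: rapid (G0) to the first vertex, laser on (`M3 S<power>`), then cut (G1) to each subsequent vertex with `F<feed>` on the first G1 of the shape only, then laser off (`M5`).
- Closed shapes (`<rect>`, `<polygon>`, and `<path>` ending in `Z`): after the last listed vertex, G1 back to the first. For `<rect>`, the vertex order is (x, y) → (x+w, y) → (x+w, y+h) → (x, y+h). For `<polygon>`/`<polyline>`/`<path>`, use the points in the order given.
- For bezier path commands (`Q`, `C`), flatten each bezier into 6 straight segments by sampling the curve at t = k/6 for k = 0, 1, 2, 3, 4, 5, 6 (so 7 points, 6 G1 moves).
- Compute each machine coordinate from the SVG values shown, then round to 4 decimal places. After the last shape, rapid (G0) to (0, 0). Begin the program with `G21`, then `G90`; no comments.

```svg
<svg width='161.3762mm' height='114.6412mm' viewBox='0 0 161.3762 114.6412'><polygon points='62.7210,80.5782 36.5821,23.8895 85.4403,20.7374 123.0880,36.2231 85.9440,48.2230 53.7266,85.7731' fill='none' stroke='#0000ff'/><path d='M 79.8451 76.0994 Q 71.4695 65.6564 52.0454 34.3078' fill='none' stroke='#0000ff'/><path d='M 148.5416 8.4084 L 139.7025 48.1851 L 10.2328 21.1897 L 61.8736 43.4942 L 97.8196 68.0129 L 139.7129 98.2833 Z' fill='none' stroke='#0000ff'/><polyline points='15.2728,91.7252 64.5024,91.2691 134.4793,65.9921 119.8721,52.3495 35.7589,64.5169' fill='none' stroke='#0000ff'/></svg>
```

Since the viewBox matches the mm dimensions, user units are millimetres directly. The only transform is the Y-flip y_m = 114.6412 − y_svg.

Shape 1 is a closed polygon drawn with `<polygon>`. Its stroke #0000ff means engrave at S236, F3425. After flipping Y the toolpath is (62.7210,34.0630) → (36.5821,90.7517) → (85.4403,93.9038) → (123.0880,78.4181) → (85.9440,66.4182) → (53.7266,28.8681) → (62.7210,34.0630), returning to the start.

Shape 2 is a quadratic bezier drawn with `<path>`. Its stroke #0000ff means engrave at S236, F3425. After flipping Y the toolpath is (79.8451,38.5418) → (76.7463,42.6035) → (73.0338,47.8266) → (68.7074,54.2112) → (63.7672,61.7572) → (58.2132,70.4646) → (52.0454,80.3334).

Shape 3 is a closed polygon drawn with `<path>`. Its stroke #0000ff means engrave at S236, F3425. After flipping Y the toolpath is (148.5416,106.2328) → (139.7025,66.4561) → (10.2328,93.4515) → (61.8736,71.1470) → (97.8196,46.6283) → (139.7129,16.3579) → (148.5416,106.2328), returning to the start.

Shape 4 is a open polyline drawn with `<polyline>`. Its stroke #0000ff means engrave at S236, F3425. After flipping Y the toolpath is (15.2728,22.9160) → (64.5024,23.3721) → (134.4793,48.6491) → (119.8721,62.2917) → (35.7589,50.1243).

G21
G90
G0 X62.7210 Y34.0630
M3 S236
G1 X36.5821 Y90.7517 F3425
G1 X85.4403 Y93.9038
G1 X123.0880 Y78.4181
G1 X85.9440 Y66.4182
G1 X53.7266 Y28.8681
G1 X62.7210 Y34.0630
M5
G0 X79.8451 Y38.5418
M3 S236
G1 X76.7463 Y42.6035 F3425
G1 X73.0338 Y47.8266
G1 X68.7074 Y54.2112
G1 X63.7672 Y61.7572
G1 X58.2132 Y70.4646
G1 X52.0454 Y80.3334
M5
G0 X148.5416 Y106.2328
M3 S236
G1 X139.7025 Y66.4561 F3425
G1 X10.2328 Y93.4515
G1 X61.8736 Y71.1470
G1 X97.8196 Y46.6283
G1 X139.7129 Y16.3579
G1 X148.5416 Y106.2328
M5
G0 X15.2728 Y22.9160
M3 S236
G1 X64.5024 Y23.3721 F3425
G1 X134.4793 Y48.6491
G1 X119.8721 Y62.2917
G1 X35.7589 Y50.1243
M5
G0 X0.0000 Y0.0000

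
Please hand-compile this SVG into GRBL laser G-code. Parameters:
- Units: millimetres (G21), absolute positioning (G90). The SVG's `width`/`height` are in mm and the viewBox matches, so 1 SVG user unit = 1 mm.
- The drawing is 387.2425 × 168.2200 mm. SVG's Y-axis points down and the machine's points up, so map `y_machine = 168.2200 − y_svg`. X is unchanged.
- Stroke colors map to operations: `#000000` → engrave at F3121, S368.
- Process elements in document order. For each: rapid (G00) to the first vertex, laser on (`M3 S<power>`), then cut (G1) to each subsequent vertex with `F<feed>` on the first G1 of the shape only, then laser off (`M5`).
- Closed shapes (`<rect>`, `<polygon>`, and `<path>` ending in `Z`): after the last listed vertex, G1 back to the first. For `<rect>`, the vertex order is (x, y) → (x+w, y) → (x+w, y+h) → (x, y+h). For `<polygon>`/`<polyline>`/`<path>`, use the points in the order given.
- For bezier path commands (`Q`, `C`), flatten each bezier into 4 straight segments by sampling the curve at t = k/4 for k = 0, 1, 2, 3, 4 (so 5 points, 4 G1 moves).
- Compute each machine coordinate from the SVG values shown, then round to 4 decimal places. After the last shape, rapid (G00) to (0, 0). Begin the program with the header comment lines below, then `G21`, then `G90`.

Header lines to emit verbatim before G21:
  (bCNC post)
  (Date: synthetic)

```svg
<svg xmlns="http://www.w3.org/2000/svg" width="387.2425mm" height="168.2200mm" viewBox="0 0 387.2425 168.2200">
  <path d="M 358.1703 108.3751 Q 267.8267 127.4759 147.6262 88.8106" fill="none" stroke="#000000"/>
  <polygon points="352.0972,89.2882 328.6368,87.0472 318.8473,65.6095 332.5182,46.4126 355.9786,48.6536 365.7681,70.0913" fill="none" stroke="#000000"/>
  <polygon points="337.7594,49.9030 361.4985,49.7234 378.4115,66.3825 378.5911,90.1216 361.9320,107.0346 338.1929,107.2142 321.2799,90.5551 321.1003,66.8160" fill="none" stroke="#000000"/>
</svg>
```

Since the viewBox matches the mm dimensions, user units are millimetres directly. The only transform is the Y-flip y_m = 168.2200 − y_svg.

Shape 1 is a quadratic bezier drawn with `<path>`. Its stroke #000000 means engrave at S368, F3121. After flipping Y the toolpath is (358.1703,59.8449) → (311.1324,53.9049) → (260.3625,55.1856) → (205.8604,63.6871) → (147.6262,79.4094).

Shape 2 is a regular polygon drawn with `<polygon>`. Its stroke #000000 means engrave at S368, F3121. After flipping Y the toolpath is (352.0972,78.9318) → (328.6368,81.1728) → (318.8473,102.6105) → (332.5182,121.8074) → (355.9786,119.5664) → (365.7681,98.1287) → (352.0972,78.9318), returning to the start.

Shape 3 is a regular polygon drawn with `<polygon>`. Its stroke #000000 means engrave at S368, F3121. After flipping Y the toolpath is (337.7594,118.3170) → (361.4985,118.4966) → (378.4115,101.8375) → (378.5911,78.0984) → (361.9320,61.1854) → (338.1929,61.0058) → (321.2799,77.6649) → (321.1003,101.4040) → (337.7594,118.3170), returning to the start.

(bCNC post)
(Date: synthetic)
G21
G90
G00 X358.1703 Y59.8449
M3 S368
G1 X311.1324 Y53.9049 F3121
G1 X260.3625 Y55.1856
G1 X205.8604 Y63.6871
G1 X147.6262 Y79.4094
M5
G00 X352.0972 Y78.9318
M3 S368
G1 X328.6368 Y81.1728 F3121
G1 X318.8473 Y102.6105
G1 X332.5182 Y121.8074
G1 X355.9786 Y119.5664
G1 X365.7681 Y98.1287
G1 X352.0972 Y78.9318
M5
G00 X337.7594 Y118.3170
M3 S368
G1 X361.4985 Y118.4966 F3121
G1 X378.4115 Y101.8375
G1 X378.5911 Y78.0984
G1 X361.9320 Y61.1854
G1 X338.1929 Y61.0058
G1 X321.2799 Y77.6649
G1 X321.1003 Y101.4040
G1 X337.7594 Y118.3170
M5
G00 X0.0000 Y0.0000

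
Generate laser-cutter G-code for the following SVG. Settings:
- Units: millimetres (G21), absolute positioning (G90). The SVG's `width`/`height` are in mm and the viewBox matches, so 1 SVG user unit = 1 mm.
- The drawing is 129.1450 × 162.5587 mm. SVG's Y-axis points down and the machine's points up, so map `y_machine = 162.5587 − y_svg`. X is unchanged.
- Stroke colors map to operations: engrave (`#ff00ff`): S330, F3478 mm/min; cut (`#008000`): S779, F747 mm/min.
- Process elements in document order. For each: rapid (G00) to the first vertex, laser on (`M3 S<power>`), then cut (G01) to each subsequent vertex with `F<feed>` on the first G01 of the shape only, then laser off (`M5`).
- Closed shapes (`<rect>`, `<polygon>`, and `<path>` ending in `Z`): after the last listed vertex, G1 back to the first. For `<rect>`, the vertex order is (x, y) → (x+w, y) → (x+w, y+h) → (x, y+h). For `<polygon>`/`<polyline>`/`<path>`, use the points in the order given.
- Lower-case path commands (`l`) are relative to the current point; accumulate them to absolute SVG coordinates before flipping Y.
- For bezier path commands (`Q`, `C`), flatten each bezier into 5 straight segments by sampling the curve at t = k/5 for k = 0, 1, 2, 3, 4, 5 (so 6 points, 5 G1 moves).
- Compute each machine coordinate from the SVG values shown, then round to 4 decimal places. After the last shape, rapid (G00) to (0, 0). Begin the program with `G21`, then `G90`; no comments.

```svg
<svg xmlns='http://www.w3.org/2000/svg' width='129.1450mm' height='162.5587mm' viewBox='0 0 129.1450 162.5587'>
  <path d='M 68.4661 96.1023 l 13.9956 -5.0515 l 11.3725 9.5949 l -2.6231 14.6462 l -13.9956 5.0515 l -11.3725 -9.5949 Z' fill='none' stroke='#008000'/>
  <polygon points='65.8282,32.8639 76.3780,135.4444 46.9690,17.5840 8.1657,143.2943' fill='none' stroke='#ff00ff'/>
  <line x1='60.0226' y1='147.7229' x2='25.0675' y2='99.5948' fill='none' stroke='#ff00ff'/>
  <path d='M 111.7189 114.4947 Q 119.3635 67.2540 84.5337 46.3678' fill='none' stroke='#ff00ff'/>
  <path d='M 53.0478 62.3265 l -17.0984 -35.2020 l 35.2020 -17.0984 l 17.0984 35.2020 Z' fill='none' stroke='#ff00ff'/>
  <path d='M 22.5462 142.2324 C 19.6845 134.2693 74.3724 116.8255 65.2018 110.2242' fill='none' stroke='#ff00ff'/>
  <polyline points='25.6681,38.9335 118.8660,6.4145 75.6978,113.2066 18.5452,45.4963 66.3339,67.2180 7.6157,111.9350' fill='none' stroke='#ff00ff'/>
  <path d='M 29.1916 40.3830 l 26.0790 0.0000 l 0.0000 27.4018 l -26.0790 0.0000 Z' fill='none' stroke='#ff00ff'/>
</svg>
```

1 u = 1 mm; y_m = 162.5587 − y.

[1] `<path>` regular polygon, #008000→cut S779 F747: (68.4661,66.4564) → (82.4617,71.5079) → (93.8342,61.9130) → (91.2111,47.2668) → (77.2155,42.2153) → (65.8430,51.8102) → (68.4661,66.4564) (closed)

[2] `<polygon>` closed polygon, #ff00ff→engrave S330 F3478: (65.8282,129.6948) → (76.3780,27.1143) → (46.9690,144.9747) → (8.1657,19.2644) → (65.8282,129.6948) (closed)

[3] `<line>` line segment, #ff00ff→engrave S330 F3478: (60.0226,14.8358) → (25.0675,62.9639)

[4] `<path>` quadratic bezier, #ff00ff→engrave S330 F3478: (111.7189,48.0640) → (113.0778,65.9061) → (111.0387,81.6398) → (105.6016,95.2652) → (96.7666,106.7822) → (84.5337,116.1909)

[5] `<path>` regular polygon, #ff00ff→engrave S330 F3478: (53.0478,100.2322) → (35.9494,135.4342) → (71.1514,152.5326) → (88.2498,117.3306) → (53.0478,100.2322) (closed)

[6] `<path>` cubic bezier, #ff00ff→engrave S330 F3478: (22.5462,20.3263) → (26.7639,26.0793) → (38.9658,33.1321) → (53.3246,40.5092) → (64.0124,47.2352) → (65.2018,52.3345)

[7] `<polyline>` open polyline, #ff00ff→engrave S330 F3478: (25.6681,123.6252) → (118.8660,156.1442) → (75.6978,49.3521) → (18.5452,117.0624) → (66.3339,95.3407) → (7.6157,50.6237)

[8] `<path>` rectangle, #ff00ff→engrave S330 F3478: (29.1916,122.1757) → (55.2706,122.1757) → (55.2706,94.7739) → (29.1916,94.7739) → (29.1916,122.1757) (closed)

G21
G90
G00 X68.4661 Y66.4564
M3 S779
G01 X82.4617 Y71.5079 F747
G01 X93.8342 Y61.9130
G01 X91.2111 Y47.2668
G01 X77.2155 Y42.2153
G01 X65.8430 Y51.8102
G01 X68.4661 Y66.4564
M5
G00 X65.8282 Y129.6948
M3 S330
G01 X76.3780 Y27.1143 F3478
G01 X46.9690 Y144.9747
G01 X8.1657 Y19.2644
G01 X65.8282 Y129.6948
M5
G00 X60.0226 Y14.8358
M3 S330
G01 X25.0675 Y62.9639 F3478
M5
G00 X111.7189 Y48.0640
M3 S330
G01 X113.0778 Y65.9061 F3478
G01 X111.0387 Y81.6398
G01 X105.6016 Y95.2652
G01 X96.7666 Y106.7822
G01 X84.5337 Y116.1909
M5
G00 X53.0478 Y100.2322
M3 S330
G01 X35.9494 Y135.4342 F3478
G01 X71.1514 Y152.5326
G01 X88.2498 Y117.3306
G01 X53.0478 Y100.2322
M5
G00 X22.5462 Y20.3263
M3 S330
G01 X26.7639 Y26.0793 F3478
G01 X38.9658 Y33.1321
G01 X53.3246 Y40.5092
G01 X64.0124 Y47.2352
G01 X65.2018 Y52.3345
M5
G00 X25.6681 Y123.6252
M3 S330
G01 X118.8660 Y156.1442 F3478
G01 X75.6978 Y49.3521
G01 X18.5452 Y117.0624
G01 X66.3339 Y95.3407
G01 X7.6157 Y50.6237
M5
G00 X29.1916 Y122.1757
M3 S330
G01 X55.2706 Y122.1757 F3478
G01 X55.2706 Y94.7739
G01 X29.1916 Y94.7739
G01 X29.1916 Y122.1757
M5
G00 X0.0000 Y0.0000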